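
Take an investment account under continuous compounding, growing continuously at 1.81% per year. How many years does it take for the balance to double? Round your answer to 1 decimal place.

doubling time ≈ 38.3 years

doubling time = ln(2) / |r| = 0.69315 / 0.0181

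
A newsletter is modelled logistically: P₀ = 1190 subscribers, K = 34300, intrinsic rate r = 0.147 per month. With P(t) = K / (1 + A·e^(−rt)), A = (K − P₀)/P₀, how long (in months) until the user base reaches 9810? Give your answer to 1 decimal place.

A = (34300 − 1190)/1190 = 27.82353
9810 = 34300/(1 + 27.82353·e^(−0.147t)) → 1 + 27.82353·e^(−0.147t) = 3.49643
e^(−0.147t) = 0.089724 → t = ln(11.14532)/0.147 = 2.41102/0.147

t ≈ 16.4 months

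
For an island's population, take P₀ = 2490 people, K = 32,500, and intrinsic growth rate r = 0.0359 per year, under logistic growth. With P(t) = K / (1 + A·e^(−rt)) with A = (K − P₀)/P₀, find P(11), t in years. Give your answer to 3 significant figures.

≈ 3,560 people

A = (32500 − 2490)/2490 = 12.05221
P(11) = 32500 / (1 + 12.05221·e^(−0.0359·11)) = 32500 / (1 + 12.05221·0.673747)
= 32500 / 9.12014 ≈ 3563.54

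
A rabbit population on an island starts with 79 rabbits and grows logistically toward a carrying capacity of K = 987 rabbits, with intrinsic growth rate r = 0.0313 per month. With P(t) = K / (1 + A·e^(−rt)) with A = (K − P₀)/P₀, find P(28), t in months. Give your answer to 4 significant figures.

≈ 170.6 rabbits

A = (987 − 79)/79 = 11.49367
P(28) = 987 / (1 + 11.49367·e^(−0.0313·28)) = 987 / (1 + 11.49367·0.416279)
= 987 / 5.78457 ≈ 170.63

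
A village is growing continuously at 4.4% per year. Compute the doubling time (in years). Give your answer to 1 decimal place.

doubling time = ln(2) / |r| = 0.69315 / 0.044

doubling time ≈ 15.8 years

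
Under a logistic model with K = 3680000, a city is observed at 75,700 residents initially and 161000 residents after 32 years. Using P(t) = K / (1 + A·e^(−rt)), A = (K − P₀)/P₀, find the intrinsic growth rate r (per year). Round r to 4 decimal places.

r ≈ 0.0243 per year

A = (3680000 − 75700)/75700 = 47.61295
161000 = 3680000/(1 + 47.61295·e^(−r·32)) → e^(−32r) = (22.85714 − 1)/47.61295 = 0.459059
r = −ln(0.459059)/32 = 0.77858/32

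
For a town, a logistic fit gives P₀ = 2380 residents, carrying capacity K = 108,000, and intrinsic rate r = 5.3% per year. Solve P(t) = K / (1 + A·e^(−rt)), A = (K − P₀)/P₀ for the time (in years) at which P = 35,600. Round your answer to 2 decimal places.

t ≈ 58.17 years

A = (108000 − 2380)/2380 = 44.37815
35600 = 108000/(1 + 44.37815·e^(−0.053t)) → 1 + 44.37815·e^(−0.053t) = 3.03371
e^(−0.053t) = 0.045827 → t = ln(21.8213)/0.053 = 3.08289/0.053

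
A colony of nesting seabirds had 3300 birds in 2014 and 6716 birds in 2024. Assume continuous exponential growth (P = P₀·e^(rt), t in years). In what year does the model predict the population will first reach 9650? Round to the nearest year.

year 2029

r = ln(6716/3300) / 10 = 0.71057/10 ≈ 0.071057 per year
t = ln(9650/3300) / r = 1.07304/0.071057 ≈ 15.1 years after 2014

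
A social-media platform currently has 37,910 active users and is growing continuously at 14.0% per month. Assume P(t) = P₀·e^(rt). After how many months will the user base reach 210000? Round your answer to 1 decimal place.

210000 = 37910 · e^(0.14·t)
t = ln(210000/37910) / 0.14 = ln(5.53944) / 0.14 = 1.71189 / 0.14

t ≈ 12.2 months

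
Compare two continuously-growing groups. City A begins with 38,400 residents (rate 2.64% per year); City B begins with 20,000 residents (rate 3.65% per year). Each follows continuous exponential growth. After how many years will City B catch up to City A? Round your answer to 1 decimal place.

38400·e^(0.0264t) = 20000·e^(0.0365t)
38400/20000 = e^((0.0365 − 0.0264)t) → ln(1.92) = 0.0101·t
t = 0.65233 / 0.0101

t ≈ 64.6 years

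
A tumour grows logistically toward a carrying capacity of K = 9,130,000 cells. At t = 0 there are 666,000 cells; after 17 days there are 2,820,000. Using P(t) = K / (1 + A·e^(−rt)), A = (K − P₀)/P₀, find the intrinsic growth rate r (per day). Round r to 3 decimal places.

A = (9130000 − 666000)/666000 = 12.70871
2820000 = 9130000/(1 + 12.70871·e^(−r·17)) → e^(−17r) = (3.23759 − 1)/12.70871 = 0.176067
r = −ln(0.176067)/17 = 1.73689/17

r ≈ 0.102 per day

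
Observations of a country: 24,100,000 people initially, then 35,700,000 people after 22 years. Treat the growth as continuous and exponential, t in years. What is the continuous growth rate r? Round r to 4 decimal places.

35700000 = 24100000 · e^(r·22)
e^(22r) = 35700000/24100000 = 1.48133
r = ln(1.48133) / 22 = 0.39294 / 22

r ≈ 0.0179 per year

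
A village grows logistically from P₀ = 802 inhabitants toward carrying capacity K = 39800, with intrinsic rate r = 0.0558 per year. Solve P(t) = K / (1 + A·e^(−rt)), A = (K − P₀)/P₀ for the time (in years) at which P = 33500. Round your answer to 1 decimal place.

A = (39800 − 802)/802 = 48.62594
33500 = 39800/(1 + 48.62594·e^(−0.0558t)) → 1 + 48.62594·e^(−0.0558t) = 1.18806
e^(−0.0558t) = 0.003867 → t = ln(258.56648)/0.0558 = 5.55515/0.0558

t ≈ 99.6 years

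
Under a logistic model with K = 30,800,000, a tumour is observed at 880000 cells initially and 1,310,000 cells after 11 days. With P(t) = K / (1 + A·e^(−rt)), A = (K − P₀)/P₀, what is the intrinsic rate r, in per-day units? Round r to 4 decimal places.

r ≈ 0.0375 per day

A = (30800000 − 880000)/880000 = 34
1310000 = 30800000/(1 + 34·e^(−r·11)) → e^(−11r) = (23.51145 − 1)/34 = 0.662101
r = −ln(0.662101)/11 = 0.41234/11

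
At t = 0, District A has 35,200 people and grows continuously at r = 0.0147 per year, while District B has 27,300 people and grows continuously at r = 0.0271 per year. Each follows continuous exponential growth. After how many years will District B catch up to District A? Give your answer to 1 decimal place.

t ≈ 20.5 years

35200·e^(0.0147t) = 27300·e^(0.0271t)
35200/27300 = e^((0.0271 − 0.0147)t) → ln(1.28938) = 0.0124·t
t = 0.25416 / 0.0124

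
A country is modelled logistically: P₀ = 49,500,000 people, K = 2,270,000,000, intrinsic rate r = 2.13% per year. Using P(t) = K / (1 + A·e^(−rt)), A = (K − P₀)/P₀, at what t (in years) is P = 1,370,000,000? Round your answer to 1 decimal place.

t ≈ 198.3 years

A = (2270000000 − 49500000)/49500000 = 44.85859
1370000000 = 2270000000/(1 + 44.85859·e^(−0.0213t)) → 1 + 44.85859·e^(−0.0213t) = 1.65693
e^(−0.0213t) = 0.014645 → t = ln(68.28474)/0.0213 = 4.22369/0.0213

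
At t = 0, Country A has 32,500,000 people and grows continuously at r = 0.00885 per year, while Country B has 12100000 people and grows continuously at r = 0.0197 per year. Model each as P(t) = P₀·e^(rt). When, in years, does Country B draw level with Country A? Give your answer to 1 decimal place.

32500000·e^(0.00885t) = 12100000·e^(0.0197t)
32500000/12100000 = e^((0.0197 − 0.00885)t) → ln(2.68595) = 0.01085·t
t = 0.98803 / 0.01085

t ≈ 91.1 years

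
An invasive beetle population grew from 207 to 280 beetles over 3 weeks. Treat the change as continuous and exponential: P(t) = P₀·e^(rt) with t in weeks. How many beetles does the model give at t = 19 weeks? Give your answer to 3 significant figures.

r = ln(280/207) / 3 ≈ 0.10069 per week
P(19) = 207 · e^(0.10069·19) = 207 · 6.77416 ≈ 1402.25

≈ 1,400 beetles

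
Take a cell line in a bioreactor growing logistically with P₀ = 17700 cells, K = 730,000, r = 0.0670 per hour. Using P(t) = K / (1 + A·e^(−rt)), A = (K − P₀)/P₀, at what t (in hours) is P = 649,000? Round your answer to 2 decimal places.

A = (730000 − 17700)/17700 = 40.24294
649000 = 730000/(1 + 40.24294·e^(−0.067t)) → 1 + 40.24294·e^(−0.067t) = 1.12481
e^(−0.067t) = 0.003101 → t = ln(322.44033)/0.067 = 5.77592/0.067

t ≈ 86.21 hours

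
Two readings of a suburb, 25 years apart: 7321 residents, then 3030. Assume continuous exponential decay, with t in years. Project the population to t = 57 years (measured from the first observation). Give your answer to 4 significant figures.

r = ln(3030/7321) / 25 ≈ -0.035287 per year
P(57) = 7321 · e^(-0.035287·57) = 7321 · 0.1338 ≈ 979.58

≈ 979.6 residents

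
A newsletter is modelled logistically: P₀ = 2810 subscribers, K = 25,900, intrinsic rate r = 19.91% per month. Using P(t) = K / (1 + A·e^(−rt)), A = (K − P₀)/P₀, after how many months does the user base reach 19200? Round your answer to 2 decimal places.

A = (25900 − 2810)/2810 = 8.21708
19200 = 25900/(1 + 8.21708·e^(−0.1991t)) → 1 + 8.21708·e^(−0.1991t) = 1.34896
e^(−0.1991t) = 0.042467 → t = ln(23.54746)/0.1991 = 3.15902/0.1991

t ≈ 15.87 months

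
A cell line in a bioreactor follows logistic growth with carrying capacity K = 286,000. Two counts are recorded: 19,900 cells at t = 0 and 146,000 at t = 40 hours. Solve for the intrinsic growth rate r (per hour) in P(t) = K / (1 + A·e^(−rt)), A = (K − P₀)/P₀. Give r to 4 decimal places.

A = (286000 − 19900)/19900 = 13.37186
146000 = 286000/(1 + 13.37186·e^(−r·40)) → e^(−40r) = (1.9589 − 1)/13.37186 = 0.071711
r = −ln(0.071711)/40 = 2.63512/40

r ≈ 0.0659 per hour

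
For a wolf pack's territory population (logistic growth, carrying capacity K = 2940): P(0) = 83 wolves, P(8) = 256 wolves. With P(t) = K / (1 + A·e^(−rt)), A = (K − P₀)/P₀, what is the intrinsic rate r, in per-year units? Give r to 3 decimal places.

r ≈ 0.149 per year

A = (2940 − 83)/83 = 34.42169
256 = 2940/(1 + 34.42169·e^(−r·8)) → e^(−8r) = (11.48438 − 1)/34.42169 = 0.304586
r = −ln(0.304586)/8 = 1.1888/8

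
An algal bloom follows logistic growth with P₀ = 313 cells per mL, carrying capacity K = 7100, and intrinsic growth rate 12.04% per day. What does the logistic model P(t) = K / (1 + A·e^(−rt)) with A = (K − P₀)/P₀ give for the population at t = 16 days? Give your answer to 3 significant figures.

A = (7100 − 313)/313 = 21.68371
P(16) = 7100 / (1 + 21.68371·e^(−0.1204·16)) = 7100 / (1 + 21.68371·0.145672)
= 7100 / 4.1587 ≈ 1707.26

≈ 1,710 cells per mL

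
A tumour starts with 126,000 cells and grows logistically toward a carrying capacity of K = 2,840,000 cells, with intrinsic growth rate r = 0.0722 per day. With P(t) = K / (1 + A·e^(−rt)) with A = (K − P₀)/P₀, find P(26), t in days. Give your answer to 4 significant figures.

≈ 661,100 cells

A = (2840000 − 126000)/126000 = 21.53968
P(26) = 2840000 / (1 + 21.53968·e^(−0.0722·26)) = 2840000 / (1 + 21.53968·0.153018)
= 2840000 / 4.29596 ≈ 661086.51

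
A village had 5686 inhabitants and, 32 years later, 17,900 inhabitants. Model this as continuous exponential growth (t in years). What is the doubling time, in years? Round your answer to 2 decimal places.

r = ln(17900/5686) / 32 = ln(3.14808) / 32 ≈ 0.035837 per year
doubling time = ln 2 / |r| = 0.69315 / 0.035837

doubling time ≈ 19.34 years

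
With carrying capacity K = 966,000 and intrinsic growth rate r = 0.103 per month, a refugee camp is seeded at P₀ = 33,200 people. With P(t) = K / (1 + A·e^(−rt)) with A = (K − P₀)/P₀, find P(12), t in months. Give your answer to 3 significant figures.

A = (966000 − 33200)/33200 = 28.09639
P(12) = 966000 / (1 + 28.09639·e^(−0.103·12)) = 966000 / (1 + 28.09639·0.290544)
= 966000 / 9.16324 ≈ 105421.25

≈ 105,000 people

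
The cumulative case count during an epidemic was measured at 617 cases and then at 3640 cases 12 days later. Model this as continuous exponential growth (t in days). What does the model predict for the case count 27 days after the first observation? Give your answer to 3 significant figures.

r = ln(3640/617) / 12 ≈ 0.147906 per day
P(27) = 617 · e^(0.147906·27) = 617 · 54.2421 ≈ 33467.38

≈ 33,500 cases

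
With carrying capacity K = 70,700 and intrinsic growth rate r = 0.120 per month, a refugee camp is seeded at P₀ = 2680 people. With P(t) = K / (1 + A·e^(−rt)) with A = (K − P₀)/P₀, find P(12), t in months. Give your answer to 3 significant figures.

A = (70700 − 2680)/2680 = 25.3806
P(12) = 70700 / (1 + 25.3806·e^(−0.12·12)) = 70700 / (1 + 25.3806·0.236928)
= 70700 / 7.01337 ≈ 10080.75

≈ 10,100 people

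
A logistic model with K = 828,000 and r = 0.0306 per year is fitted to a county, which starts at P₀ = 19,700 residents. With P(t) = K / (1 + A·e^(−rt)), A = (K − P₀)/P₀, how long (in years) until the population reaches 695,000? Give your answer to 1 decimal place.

A = (828000 − 19700)/19700 = 41.03046
695000 = 828000/(1 + 41.03046·e^(−0.0306t)) → 1 + 41.03046·e^(−0.0306t) = 1.19137
e^(−0.0306t) = 0.004664 → t = ln(214.40727)/0.0306 = 5.36788/0.0306

t ≈ 175.4 years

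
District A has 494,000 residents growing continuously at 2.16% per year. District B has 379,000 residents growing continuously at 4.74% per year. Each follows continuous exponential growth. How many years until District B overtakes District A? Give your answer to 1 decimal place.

494000·e^(0.0216t) = 379000·e^(0.0474t)
494000/379000 = e^((0.0474 − 0.0216)t) → ln(1.30343) = 0.0258·t
t = 0.265 / 0.0258

t ≈ 10.3 years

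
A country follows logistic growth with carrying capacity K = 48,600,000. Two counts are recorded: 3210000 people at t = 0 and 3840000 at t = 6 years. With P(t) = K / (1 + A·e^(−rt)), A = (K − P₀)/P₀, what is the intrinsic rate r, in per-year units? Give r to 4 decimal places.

A = (48600000 − 3210000)/3210000 = 14.14019
3840000 = 48600000/(1 + 14.14019·e^(−r·6)) → e^(−6r) = (12.65625 − 1)/14.14019 = 0.824335
r = −ln(0.824335)/6 = 0.19318/6

r ≈ 0.0322 per year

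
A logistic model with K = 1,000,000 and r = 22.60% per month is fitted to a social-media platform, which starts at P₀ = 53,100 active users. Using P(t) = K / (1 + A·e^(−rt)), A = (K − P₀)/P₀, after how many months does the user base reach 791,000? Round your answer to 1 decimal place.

A = (1000000 − 53100)/53100 = 17.83239
791000 = 1000000/(1 + 17.83239·e^(−0.226t)) → 1 + 17.83239·e^(−0.226t) = 1.26422
e^(−0.226t) = 0.014817 → t = ln(67.49006)/0.226 = 4.21198/0.226

t ≈ 18.6 months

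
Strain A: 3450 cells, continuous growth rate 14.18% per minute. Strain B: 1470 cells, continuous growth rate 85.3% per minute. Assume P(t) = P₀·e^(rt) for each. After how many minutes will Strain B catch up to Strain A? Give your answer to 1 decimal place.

t ≈ 1.2 minutes

3450·e^(0.1418t) = 1470·e^(0.853t)
3450/1470 = e^((0.853 − 0.1418)t) → ln(2.34694) = 0.7112·t
t = 0.85311 / 0.7112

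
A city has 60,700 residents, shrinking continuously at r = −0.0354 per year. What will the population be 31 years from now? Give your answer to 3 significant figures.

P(31) = 60700 · e^(-0.0354·31) = 60700 · e^(-1.0974)
= 60700 · 0.33374 ≈ 20257.88

≈ 20,300 residents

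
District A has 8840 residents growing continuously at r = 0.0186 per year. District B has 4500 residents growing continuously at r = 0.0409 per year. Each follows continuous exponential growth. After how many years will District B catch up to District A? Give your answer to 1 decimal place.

t ≈ 30.3 years

8840·e^(0.0186t) = 4500·e^(0.0409t)
8840/4500 = e^((0.0409 − 0.0186)t) → ln(1.96444) = 0.0223·t
t = 0.67521 / 0.0223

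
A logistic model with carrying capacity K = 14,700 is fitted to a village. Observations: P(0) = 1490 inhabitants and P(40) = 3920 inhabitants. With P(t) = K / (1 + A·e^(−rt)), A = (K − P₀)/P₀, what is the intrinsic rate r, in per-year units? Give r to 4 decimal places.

A = (14700 − 1490)/1490 = 8.86577
3920 = 14700/(1 + 8.86577·e^(−r·40)) → e^(−40r) = (3.75 − 1)/8.86577 = 0.310182
r = −ln(0.310182)/40 = 1.1706/40

r ≈ 0.0293 per year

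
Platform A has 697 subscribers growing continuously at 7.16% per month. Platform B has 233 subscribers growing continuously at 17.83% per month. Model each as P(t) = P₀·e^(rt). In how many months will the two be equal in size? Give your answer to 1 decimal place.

697·e^(0.0716t) = 233·e^(0.1783t)
697/233 = e^((0.1783 − 0.0716)t) → ln(2.99142) = 0.1067·t
t = 1.09575 / 0.1067

t ≈ 10.3 months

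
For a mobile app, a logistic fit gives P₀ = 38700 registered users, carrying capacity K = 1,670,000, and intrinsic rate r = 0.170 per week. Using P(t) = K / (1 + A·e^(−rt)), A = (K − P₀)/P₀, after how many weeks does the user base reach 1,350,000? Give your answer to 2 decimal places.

A = (1670000 − 38700)/38700 = 42.15245
1350000 = 1670000/(1 + 42.15245·e^(−0.17t)) → 1 + 42.15245·e^(−0.17t) = 1.23704
e^(−0.17t) = 0.005623 → t = ln(177.83067)/0.17 = 5.18083/0.17

t ≈ 30.48 weeks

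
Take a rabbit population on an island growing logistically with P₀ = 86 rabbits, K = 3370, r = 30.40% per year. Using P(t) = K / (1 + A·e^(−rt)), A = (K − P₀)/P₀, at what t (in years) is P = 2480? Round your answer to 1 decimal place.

A = (3370 − 86)/86 = 38.18605
2480 = 3370/(1 + 38.18605·e^(−0.304t)) → 1 + 38.18605·e^(−0.304t) = 1.35887
e^(−0.304t) = 0.009398 → t = ln(106.40606)/0.304 = 4.66726/0.304

t ≈ 15.4 years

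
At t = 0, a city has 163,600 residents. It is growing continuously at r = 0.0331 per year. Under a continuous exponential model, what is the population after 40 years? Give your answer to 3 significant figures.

P(40) = 163600 · e^(0.0331·40) = 163600 · e^(1.324)
= 163600 · 3.75843 ≈ 614878.34

≈ 615,000 residents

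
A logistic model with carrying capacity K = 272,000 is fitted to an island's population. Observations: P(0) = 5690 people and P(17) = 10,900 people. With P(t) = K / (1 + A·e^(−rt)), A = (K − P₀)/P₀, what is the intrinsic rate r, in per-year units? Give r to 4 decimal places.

A = (272000 − 5690)/5690 = 46.80316
10900 = 272000/(1 + 46.80316·e^(−r·17)) → e^(−17r) = (24.95413 − 1)/46.80316 = 0.511806
r = −ln(0.511806)/17 = 0.66981/17

r ≈ 0.0394 per year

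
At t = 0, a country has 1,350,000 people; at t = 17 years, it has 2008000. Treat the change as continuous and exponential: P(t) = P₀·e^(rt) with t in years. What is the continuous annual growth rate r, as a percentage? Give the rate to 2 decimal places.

r ≈ 2.34% per year

2008000 = 1350000 · e^(r·17)
e^(17r) = 2008000/1350000 = 1.48741
r = ln(1.48741) / 17 = 0.39703 / 17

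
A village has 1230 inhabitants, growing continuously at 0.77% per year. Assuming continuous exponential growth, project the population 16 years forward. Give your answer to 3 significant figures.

P(16) = 1230 · e^(0.0077·16) = 1230 · e^(0.1232)
= 1230 · 1.13111 ≈ 1391.27

≈ 1,390 inhabitants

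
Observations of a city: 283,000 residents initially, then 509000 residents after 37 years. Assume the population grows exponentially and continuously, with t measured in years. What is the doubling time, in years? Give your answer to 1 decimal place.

doubling time ≈ 43.7 years

r = ln(509000/283000) / 37 = ln(1.79859) / 37 ≈ 0.015865 per year
doubling time = ln 2 / |r| = 0.69315 / 0.015865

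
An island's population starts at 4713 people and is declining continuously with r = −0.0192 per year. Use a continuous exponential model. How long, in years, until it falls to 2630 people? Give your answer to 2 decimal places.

t ≈ 30.38 years

2630 = 4713 · e^(-0.0192·t)
t = ln(2630/4713) / -0.0192 = ln(0.55803) / -0.0192 = -0.58334 / -0.0192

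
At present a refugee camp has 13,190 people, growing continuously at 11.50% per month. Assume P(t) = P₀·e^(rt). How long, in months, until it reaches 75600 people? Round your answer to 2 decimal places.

t ≈ 15.18 months

75600 = 13190 · e^(0.115·t)
t = ln(75600/13190) / 0.115 = ln(5.73161) / 0.115 = 1.746 / 0.115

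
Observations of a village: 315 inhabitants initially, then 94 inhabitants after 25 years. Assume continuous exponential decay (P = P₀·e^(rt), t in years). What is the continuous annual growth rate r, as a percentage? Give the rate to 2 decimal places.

94 = 315 · e^(r·25)
e^(25r) = 94/315 = 0.29841
r = ln(0.29841) / 25 = -1.20928 / 25

r ≈ -4.84% per year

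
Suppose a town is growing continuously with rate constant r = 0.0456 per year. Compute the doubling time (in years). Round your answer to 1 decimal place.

doubling time = ln(2) / |r| = 0.69315 / 0.0456

doubling time ≈ 15.2 years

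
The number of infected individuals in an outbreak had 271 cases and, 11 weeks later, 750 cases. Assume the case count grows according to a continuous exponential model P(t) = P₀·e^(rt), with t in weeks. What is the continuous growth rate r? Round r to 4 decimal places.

750 = 271 · e^(r·11)
e^(11r) = 750/271 = 2.76753
r = ln(2.76753) / 11 = 1.01795 / 11

r ≈ 0.0925 per week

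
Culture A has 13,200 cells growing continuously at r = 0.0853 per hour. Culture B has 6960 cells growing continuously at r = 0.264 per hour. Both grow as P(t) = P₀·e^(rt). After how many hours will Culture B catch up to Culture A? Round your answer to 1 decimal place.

13200·e^(0.0853t) = 6960·e^(0.264t)
13200/6960 = e^((0.264 − 0.0853)t) → ln(1.89655) = 0.1787·t
t = 0.64004 / 0.1787

t ≈ 3.6 hours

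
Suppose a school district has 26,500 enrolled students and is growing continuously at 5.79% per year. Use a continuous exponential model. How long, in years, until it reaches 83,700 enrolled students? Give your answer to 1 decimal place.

83700 = 26500 · e^(0.0579·t)
t = ln(83700/26500) / 0.0579 = ln(3.15849) / 0.0579 = 1.15009 / 0.0579

t ≈ 19.9 years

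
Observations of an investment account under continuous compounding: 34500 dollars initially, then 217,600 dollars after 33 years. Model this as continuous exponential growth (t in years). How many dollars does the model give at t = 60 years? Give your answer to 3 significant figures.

≈ 982,000 dollars

r = ln(217600/34500) / 33 ≈ 0.055809 per year
P(60) = 34500 · e^(0.055809·60) = 34500 · 28.46126 ≈ 981913.59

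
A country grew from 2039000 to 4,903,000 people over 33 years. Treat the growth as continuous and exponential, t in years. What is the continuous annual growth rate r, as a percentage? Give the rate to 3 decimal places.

r ≈ 2.659% per year

4903000 = 2039000 · e^(r·33)
e^(33r) = 4903000/2039000 = 2.40461
r = ln(2.40461) / 33 = 0.87739 / 33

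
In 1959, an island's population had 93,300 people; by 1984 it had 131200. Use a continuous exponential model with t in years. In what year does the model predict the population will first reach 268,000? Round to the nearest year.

r = ln(131200/93300) / 25 = 0.3409/25 ≈ 0.013636 per year
t = ln(268000/93300) / r = 1.05517/0.013636 ≈ 77.38 years after 1959

year 2036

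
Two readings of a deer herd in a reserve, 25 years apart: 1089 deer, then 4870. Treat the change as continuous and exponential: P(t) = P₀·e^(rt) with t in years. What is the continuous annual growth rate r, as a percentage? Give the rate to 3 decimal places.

r ≈ 5.991% per year

4870 = 1089 · e^(r·25)
e^(25r) = 4870/1089 = 4.47199
r = ln(4.47199) / 25 = 1.49783 / 25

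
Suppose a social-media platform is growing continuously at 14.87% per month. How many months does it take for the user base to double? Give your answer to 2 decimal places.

doubling time ≈ 4.66 months

doubling time = ln(2) / |r| = 0.69315 / 0.1487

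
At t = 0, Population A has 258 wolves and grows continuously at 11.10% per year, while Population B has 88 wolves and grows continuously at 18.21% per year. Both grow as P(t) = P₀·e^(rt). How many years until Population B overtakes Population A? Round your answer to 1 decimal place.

258·e^(0.111t) = 88·e^(0.1821t)
258/88 = e^((0.1821 − 0.111)t) → ln(2.93182) = 0.0711·t
t = 1.07562 / 0.0711

t ≈ 15.1 years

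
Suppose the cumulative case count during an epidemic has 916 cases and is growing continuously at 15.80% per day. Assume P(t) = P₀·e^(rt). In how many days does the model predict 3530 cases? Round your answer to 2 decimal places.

3530 = 916 · e^(0.158·t)
t = ln(3530/916) / 0.158 = ln(3.85371) / 0.158 = 1.34904 / 0.158

t ≈ 8.54 days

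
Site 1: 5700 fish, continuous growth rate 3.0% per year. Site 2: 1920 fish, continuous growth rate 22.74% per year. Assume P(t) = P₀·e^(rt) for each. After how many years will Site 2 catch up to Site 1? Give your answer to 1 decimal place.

5700·e^(0.03t) = 1920·e^(0.2274t)
5700/1920 = e^((0.2274 − 0.03)t) → ln(2.96875) = 0.1974·t
t = 1.08814 / 0.1974

t ≈ 5.5 years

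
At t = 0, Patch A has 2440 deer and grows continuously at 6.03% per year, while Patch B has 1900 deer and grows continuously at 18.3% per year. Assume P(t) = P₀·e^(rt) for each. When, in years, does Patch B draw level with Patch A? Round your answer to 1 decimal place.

t ≈ 2.0 years

2440·e^(0.0603t) = 1900·e^(0.183t)
2440/1900 = e^((0.183 − 0.0603)t) → ln(1.28421) = 0.1227·t
t = 0.25014 / 0.1227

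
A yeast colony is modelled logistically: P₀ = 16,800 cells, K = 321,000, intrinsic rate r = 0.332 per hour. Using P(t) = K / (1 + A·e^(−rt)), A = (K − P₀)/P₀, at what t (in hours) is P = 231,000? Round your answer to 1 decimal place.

A = (321000 − 16800)/16800 = 18.10714
231000 = 321000/(1 + 18.10714·e^(−0.332t)) → 1 + 18.10714·e^(−0.332t) = 1.38961
e^(−0.332t) = 0.021517 → t = ln(46.475)/0.332 = 3.83891/0.332

t ≈ 11.6 hours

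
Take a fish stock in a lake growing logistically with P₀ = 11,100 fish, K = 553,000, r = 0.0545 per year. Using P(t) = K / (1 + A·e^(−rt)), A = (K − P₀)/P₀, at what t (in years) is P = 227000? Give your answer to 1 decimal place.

A = (553000 − 11100)/11100 = 48.81982
227000 = 553000/(1 + 48.81982·e^(−0.0545t)) → 1 + 48.81982·e^(−0.0545t) = 2.43612
e^(−0.0545t) = 0.029417 → t = ln(33.99417)/0.0545 = 3.52619/0.0545

t ≈ 64.7 years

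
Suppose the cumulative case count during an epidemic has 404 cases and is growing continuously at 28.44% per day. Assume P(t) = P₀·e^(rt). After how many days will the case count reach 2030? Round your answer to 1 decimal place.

2030 = 404 · e^(0.2844·t)
t = ln(2030/404) / 0.2844 = ln(5.02475) / 0.2844 = 1.61438 / 0.2844

t ≈ 5.7 days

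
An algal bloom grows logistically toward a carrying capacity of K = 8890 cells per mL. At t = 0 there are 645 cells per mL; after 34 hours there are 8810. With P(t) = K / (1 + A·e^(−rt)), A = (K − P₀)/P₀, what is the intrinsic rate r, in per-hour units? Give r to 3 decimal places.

A = (8890 − 645)/645 = 12.78295
8810 = 8890/(1 + 12.78295·e^(−r·34)) → e^(−34r) = (1.00908 − 1)/12.78295 = 0.00071
r = −ln(0.00071)/34 = 7.24973/34

r ≈ 0.213 per hour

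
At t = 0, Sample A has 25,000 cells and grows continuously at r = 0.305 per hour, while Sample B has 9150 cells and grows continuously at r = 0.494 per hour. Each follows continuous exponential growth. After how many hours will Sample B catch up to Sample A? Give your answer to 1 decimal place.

25000·e^(0.305t) = 9150·e^(0.494t)
25000/9150 = e^((0.494 − 0.305)t) → ln(2.73224) = 0.189·t
t = 1.00512 / 0.189

t ≈ 5.3 hours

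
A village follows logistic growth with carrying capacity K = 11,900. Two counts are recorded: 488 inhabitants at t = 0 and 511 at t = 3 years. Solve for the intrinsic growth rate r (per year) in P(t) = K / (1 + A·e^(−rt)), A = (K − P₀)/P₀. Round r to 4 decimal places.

r ≈ 0.0160 per year

A = (11900 − 488)/488 = 23.38525
511 = 11900/(1 + 23.38525·e^(−r·3)) → e^(−3r) = (23.28767 − 1)/23.38525 = 0.953066
r = −ln(0.953066)/3 = 0.04807/3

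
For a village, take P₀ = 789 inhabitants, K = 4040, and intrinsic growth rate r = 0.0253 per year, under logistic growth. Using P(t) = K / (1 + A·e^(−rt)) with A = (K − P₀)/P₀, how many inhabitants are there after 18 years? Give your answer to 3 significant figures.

A = (4040 − 789)/789 = 4.12041
P(18) = 4040 / (1 + 4.12041·e^(−0.0253·18)) = 4040 / (1 + 4.12041·0.634194)
= 4040 / 3.61314 ≈ 1118.14

≈ 1,120 inhabitants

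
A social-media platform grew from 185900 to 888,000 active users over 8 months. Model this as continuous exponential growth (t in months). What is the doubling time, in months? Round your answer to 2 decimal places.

r = ln(888000/185900) / 8 = ln(4.77676) / 8 ≈ 0.19547 per month
doubling time = ln 2 / |r| = 0.69315 / 0.19547

doubling time ≈ 3.55 months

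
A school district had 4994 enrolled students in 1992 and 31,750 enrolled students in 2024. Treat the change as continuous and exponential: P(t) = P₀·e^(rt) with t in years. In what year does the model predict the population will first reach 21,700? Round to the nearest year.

year 2017

r = ln(31750/4994) / 32 = 1.84966/32 ≈ 0.057802 per year
t = ln(21700/4994) / r = 1.46908/0.057802 ≈ 25.42 years after 1992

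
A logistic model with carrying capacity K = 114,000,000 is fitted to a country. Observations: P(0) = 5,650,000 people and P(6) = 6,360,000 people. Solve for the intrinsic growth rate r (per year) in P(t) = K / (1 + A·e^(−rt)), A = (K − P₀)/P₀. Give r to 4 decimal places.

r ≈ 0.0208 per year

A = (114000000 − 5650000)/5650000 = 19.17699
6360000 = 114000000/(1 + 19.17699·e^(−r·6)) → e^(−6r) = (17.92453 − 1)/19.17699 = 0.882543
r = −ln(0.882543)/6 = 0.12495/6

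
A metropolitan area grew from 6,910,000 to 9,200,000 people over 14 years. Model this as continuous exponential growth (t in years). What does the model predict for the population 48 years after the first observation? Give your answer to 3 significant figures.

r = ln(9200000/6910000) / 14 ≈ 0.020445 per year
P(48) = 6910000 · e^(0.020445·48) = 6910000 · 2.66812 ≈ 18436692.29

≈ 18,400,000 people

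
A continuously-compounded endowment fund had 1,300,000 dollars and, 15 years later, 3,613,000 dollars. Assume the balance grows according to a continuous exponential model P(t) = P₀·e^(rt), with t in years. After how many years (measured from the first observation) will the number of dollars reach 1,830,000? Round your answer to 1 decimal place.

r = ln(3613000/1300000) / 15 ≈ 0.068145 per year
t = ln(1830000/1300000) / r = 0.34195 / 0.068145 ≈ 5.018

t ≈ 5.0 years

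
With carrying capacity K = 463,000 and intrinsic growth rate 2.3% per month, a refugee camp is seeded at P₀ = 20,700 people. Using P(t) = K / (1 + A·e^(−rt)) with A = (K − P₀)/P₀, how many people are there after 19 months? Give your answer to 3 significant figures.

A = (463000 − 20700)/20700 = 21.36715
P(19) = 463000 / (1 + 21.36715·e^(−0.023·19)) = 463000 / (1 + 21.36715·0.645971)
= 463000 / 14.80257 ≈ 31278.36

≈ 31,300 people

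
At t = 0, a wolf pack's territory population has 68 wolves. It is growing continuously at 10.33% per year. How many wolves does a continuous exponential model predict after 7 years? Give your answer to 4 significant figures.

P(7) = 68 · e^(0.1033·7) = 68 · e^(0.7231)
= 68 · 2.06081 ≈ 140.14

≈ 140.1 wolves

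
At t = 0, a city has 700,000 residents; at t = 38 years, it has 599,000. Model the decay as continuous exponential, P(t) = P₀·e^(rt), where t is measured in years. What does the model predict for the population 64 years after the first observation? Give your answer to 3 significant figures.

≈ 538,000 residents

r = ln(599000/700000) / 38 ≈ -0.0041 per year
P(64) = 700000 · e^(-0.0041·64) = 700000 · 0.76918 ≈ 538425.31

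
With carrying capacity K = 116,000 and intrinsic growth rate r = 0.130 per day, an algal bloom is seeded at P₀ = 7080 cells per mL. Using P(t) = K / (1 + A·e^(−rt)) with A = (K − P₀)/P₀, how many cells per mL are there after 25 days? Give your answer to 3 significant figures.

≈ 72,700 cells per mL

A = (116000 − 7080)/7080 = 15.38418
P(25) = 116000 / (1 + 15.38418·e^(−0.13·25)) = 116000 / (1 + 15.38418·0.038774)
= 116000 / 1.59651 ≈ 72658.51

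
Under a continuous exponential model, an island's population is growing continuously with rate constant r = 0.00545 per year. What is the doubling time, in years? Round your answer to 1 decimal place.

doubling time = ln(2) / |r| = 0.69315 / 0.00545

doubling time ≈ 127.2 years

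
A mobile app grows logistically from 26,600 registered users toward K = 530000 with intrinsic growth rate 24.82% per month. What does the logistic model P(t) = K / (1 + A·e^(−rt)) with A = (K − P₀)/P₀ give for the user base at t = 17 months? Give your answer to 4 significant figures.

≈ 414,600 registered users

A = (530000 − 26600)/26600 = 18.92481
P(17) = 530000 / (1 + 18.92481·e^(−0.2482·17)) = 530000 / (1 + 18.92481·0.014707)
= 530000 / 1.27834 ≈ 414601.47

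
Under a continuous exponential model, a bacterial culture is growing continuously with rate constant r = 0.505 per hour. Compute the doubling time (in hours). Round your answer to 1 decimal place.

doubling time = ln(2) / |r| = 0.69315 / 0.505

doubling time ≈ 1.4 hours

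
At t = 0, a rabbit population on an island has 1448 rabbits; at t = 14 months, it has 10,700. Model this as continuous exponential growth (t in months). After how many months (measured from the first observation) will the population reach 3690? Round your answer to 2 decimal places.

t ≈ 6.55 months

r = ln(10700/1448) / 14 ≈ 0.142861 per month
t = ln(3690/1448) / r = 0.93544 / 0.142861 ≈ 6.548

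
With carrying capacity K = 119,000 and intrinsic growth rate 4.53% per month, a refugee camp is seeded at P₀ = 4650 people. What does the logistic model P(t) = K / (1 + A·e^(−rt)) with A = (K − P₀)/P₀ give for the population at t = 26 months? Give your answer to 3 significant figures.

≈ 13,900 people

A = (119000 − 4650)/4650 = 24.5914
P(26) = 119000 / (1 + 24.5914·e^(−0.0453·26)) = 119000 / (1 + 24.5914·0.307955)
= 119000 / 8.57306 ≈ 13880.7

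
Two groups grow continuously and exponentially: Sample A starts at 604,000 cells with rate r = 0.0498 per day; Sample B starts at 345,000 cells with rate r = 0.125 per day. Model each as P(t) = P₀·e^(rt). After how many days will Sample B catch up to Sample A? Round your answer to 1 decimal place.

604000·e^(0.0498t) = 345000·e^(0.125t)
604000/345000 = e^((0.125 − 0.0498)t) → ln(1.75072) = 0.0752·t
t = 0.56003 / 0.0752

t ≈ 7.4 days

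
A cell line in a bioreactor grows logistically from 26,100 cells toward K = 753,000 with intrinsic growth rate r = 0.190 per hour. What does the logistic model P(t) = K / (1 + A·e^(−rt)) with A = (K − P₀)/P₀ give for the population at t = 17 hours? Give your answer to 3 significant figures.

≈ 358,000 cells

A = (753000 − 26100)/26100 = 27.85057
P(17) = 753000 / (1 + 27.85057·e^(−0.19·17)) = 753000 / (1 + 27.85057·0.039557)
= 753000 / 2.1017 ≈ 358281.55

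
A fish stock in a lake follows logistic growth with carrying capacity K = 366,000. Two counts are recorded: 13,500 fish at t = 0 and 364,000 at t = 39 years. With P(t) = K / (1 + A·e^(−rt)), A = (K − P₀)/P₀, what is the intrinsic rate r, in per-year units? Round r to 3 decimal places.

A = (366000 − 13500)/13500 = 26.11111
364000 = 366000/(1 + 26.11111·e^(−r·39)) → e^(−39r) = (1.00549 − 1)/26.11111 = 0.00021
r = −ln(0.00021)/39 = 8.46637/39

r ≈ 0.217 per year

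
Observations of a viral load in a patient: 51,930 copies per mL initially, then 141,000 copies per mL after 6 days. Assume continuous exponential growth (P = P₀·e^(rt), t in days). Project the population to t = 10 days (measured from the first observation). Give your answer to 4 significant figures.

≈ 274,400 copies per mL

r = ln(141000/51930) / 6 ≈ 0.166477 per day
P(10) = 51930 · e^(0.166477·10) = 51930 · 5.28447 ≈ 274422.45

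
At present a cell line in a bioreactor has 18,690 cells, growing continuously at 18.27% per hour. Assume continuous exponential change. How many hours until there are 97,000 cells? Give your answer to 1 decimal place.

t ≈ 9.0 hours

97000 = 18690 · e^(0.1827·t)
t = ln(97000/18690) / 0.1827 = ln(5.18994) / 0.1827 = 1.64672 / 0.1827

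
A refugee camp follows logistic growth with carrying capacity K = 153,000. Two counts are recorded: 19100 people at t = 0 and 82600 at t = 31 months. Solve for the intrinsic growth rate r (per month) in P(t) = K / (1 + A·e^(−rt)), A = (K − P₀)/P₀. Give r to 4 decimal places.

A = (153000 − 19100)/19100 = 7.01047
82600 = 153000/(1 + 7.01047·e^(−r·31)) → e^(−31r) = (1.8523 − 1)/7.01047 = 0.121575
r = −ln(0.121575)/31 = 2.10722/31

r ≈ 0.0680 per month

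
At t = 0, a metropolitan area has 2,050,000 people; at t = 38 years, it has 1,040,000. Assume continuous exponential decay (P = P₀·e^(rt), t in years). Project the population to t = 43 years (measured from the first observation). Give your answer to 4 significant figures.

≈ 951,200 people

r = ln(1040000/2050000) / 38 ≈ -0.017858 per year
P(43) = 2050000 · e^(-0.017858·43) = 2050000 · 0.46398 ≈ 951161.63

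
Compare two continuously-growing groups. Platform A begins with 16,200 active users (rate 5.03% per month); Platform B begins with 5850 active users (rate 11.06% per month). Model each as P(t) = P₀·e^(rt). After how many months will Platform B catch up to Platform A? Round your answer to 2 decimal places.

t ≈ 16.89 months

16200·e^(0.0503t) = 5850·e^(0.1106t)
16200/5850 = e^((0.1106 − 0.0503)t) → ln(2.76923) = 0.0603·t
t = 1.01857 / 0.0603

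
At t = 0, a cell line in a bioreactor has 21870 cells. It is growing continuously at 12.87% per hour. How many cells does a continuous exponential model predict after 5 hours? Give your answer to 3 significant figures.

≈ 41,600 cells

P(5) = 21870 · e^(0.1287·5) = 21870 · e^(0.6435)
= 21870 · 1.90313 ≈ 41621.46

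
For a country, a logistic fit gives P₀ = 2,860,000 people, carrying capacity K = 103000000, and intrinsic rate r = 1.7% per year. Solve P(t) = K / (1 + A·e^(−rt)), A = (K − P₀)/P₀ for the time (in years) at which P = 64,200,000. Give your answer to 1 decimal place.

A = (103000000 − 2860000)/2860000 = 35.01399
64200000 = 103000000/(1 + 35.01399·e^(−0.017t)) → 1 + 35.01399·e^(−0.017t) = 1.60436
e^(−0.017t) = 0.017261 → t = ln(57.93551)/0.017 = 4.05933/0.017

t ≈ 238.8 years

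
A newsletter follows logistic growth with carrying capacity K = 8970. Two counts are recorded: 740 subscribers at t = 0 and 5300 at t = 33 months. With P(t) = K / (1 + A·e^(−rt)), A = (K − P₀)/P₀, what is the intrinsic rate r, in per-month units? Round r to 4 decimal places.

r ≈ 0.0841 per month

A = (8970 − 740)/740 = 11.12162
5300 = 8970/(1 + 11.12162·e^(−r·33)) → e^(−33r) = (1.69245 − 1)/11.12162 = 0.062262
r = −ln(0.062262)/33 = 2.77641/33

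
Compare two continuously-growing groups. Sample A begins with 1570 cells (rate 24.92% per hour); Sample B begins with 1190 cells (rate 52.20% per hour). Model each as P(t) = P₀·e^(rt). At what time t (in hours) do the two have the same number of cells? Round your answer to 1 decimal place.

t ≈ 1.0 hours

1570·e^(0.2492t) = 1190·e^(0.522t)
1570/1190 = e^((0.522 − 0.2492)t) → ln(1.31933) = 0.2728·t
t = 0.27712 / 0.2728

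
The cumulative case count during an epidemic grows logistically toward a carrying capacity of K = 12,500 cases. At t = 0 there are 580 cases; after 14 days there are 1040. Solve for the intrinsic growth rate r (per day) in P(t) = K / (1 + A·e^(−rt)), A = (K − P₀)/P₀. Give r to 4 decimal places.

r ≈ 0.0445 per day

A = (12500 − 580)/580 = 20.55172
1040 = 12500/(1 + 20.55172·e^(−r·14)) → e^(−14r) = (12.01923 − 1)/20.55172 = 0.536171
r = −ln(0.536171)/14 = 0.6233/14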